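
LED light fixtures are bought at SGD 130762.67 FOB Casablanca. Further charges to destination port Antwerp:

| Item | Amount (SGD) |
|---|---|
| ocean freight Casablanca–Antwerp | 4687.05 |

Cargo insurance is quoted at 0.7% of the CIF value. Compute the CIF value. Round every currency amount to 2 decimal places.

CIF value: SGD 136404.55

Let C be the CIF value. C = FOB price + freight + 0.7% × C
C − 0.7% × C = 130762.67 + 4687.05
0.993 × C = 135449.72
C = 135449.72 / 0.993 = 136404.55
Insurance premium = 0.7% × 136404.55 = 954.83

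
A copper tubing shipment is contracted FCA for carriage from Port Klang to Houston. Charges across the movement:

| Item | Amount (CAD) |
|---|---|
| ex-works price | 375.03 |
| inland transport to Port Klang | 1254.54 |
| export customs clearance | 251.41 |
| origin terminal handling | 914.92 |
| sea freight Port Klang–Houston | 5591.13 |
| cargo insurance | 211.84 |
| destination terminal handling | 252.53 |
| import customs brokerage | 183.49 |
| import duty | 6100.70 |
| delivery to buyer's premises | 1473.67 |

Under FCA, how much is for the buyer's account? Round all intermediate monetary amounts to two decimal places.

Buyer's account: CAD 14728.28

FCA: the seller delivers export-cleared goods to the carrier; the buyer bears costs from that point.
Seller's account: goods 375.03 + inland to port 1254.54 + export clearance 251.41 = 1880.98
Buyer's account: origin terminal 914.92 + freight 5591.13 + insurance 211.84 + destination terminal 252.53 + brokerage 183.49 + duty 6100.70 + delivery 1473.67 = 14728.28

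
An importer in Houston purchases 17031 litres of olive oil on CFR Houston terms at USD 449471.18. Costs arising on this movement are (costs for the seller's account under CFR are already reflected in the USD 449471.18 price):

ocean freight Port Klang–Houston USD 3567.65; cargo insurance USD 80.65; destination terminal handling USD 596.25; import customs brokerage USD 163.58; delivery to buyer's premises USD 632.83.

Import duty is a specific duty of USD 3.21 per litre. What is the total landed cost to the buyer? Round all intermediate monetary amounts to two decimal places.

CFR: the seller pays costs through ocean freight to the destination port, but not insurance.
Already in the invoice (seller's account under CFR): freight — exclude.
CIF value = CFR price + insurance = 449471.18 + 80.65 = 449551.83
Import duty = 17031 × 3.21 = 54669.51
Buyer bears: insurance 80.65 + destination terminal 596.25 + brokerage 163.58 + delivery 632.83 + duty 54669.51 = 56142.82
Landed cost = invoice 449471.18 + 56142.82 = 505614.00

Total landed cost: USD 505614.00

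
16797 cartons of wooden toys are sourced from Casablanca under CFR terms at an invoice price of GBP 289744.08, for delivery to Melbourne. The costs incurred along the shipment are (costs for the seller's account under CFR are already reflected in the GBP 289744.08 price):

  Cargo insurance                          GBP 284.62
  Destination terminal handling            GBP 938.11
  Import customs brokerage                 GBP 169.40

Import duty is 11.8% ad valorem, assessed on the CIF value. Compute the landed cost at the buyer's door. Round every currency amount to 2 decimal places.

CFR: the seller pays costs through ocean freight to the destination port, but not insurance.
CIF value = CFR price + insurance = 289744.08 + 284.62 = 290028.70
Import duty = 290028.70 × 11.8% = 34223.39
Buyer bears: insurance 284.62 + destination terminal 938.11 + brokerage 169.40 + duty 34223.39 = 35615.52
Landed cost = invoice 289744.08 + 35615.52 = 325359.60

Total landed cost: GBP 325359.60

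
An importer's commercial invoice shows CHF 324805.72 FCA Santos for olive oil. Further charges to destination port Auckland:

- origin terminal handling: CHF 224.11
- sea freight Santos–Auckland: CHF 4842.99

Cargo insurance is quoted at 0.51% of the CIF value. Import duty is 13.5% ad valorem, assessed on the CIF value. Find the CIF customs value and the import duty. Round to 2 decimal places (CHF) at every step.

Let C be the CIF value. C = FCA price + pre-shipment costs + freight + 0.51% × C
C − 0.51% × C = 324805.72 + 224.11 + 4842.99
0.9949 × C = 329872.82
C = 329872.82 / 0.9949 = 331563.80
Insurance premium = 0.51% × 331563.80 = 1690.98
Import duty = 331563.80 × 13.5% = 44761.11

CIF value: CHF 331563.80; import duty: CHF 44761.11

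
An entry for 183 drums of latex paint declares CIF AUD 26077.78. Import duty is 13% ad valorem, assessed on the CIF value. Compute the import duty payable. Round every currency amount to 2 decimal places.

Import duty = 26077.78 × 13% = 3390.11

Import duty: AUD 3390.11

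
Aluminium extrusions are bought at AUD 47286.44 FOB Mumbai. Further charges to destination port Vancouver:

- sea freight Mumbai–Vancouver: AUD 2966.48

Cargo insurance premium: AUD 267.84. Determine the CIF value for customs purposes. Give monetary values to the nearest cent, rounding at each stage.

CIF value: AUD 50520.76

CIF = FOB price + freight + insurance
CIF = 47286.44 + 2966.48 + 267.84 = 50520.76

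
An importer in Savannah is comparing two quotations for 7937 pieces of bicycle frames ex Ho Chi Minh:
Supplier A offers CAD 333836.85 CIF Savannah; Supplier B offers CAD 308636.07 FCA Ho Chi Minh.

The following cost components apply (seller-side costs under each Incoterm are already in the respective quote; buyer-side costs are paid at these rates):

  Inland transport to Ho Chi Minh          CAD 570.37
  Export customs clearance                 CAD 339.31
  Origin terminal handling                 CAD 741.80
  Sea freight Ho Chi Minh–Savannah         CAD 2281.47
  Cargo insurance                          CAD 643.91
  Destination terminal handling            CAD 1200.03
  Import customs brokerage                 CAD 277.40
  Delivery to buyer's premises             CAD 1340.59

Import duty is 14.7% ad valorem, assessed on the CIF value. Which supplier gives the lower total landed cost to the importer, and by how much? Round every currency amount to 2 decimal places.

Supplier B is cheaper by CAD 24699.04

Supplier A (CIF):
The CIF price already equals the CIF value: 333836.85
Import duty = 333836.85 × 14.7% = 49074.02
Buyer bears (A): 1200.03 + 277.40 + 1340.59 = 2818.02
Landed cost (A) = invoice 333836.85 + 2818.02 + duty 49074.02 = 385728.89
Supplier B (FCA):
CIF value = FCA price + origin terminal + freight + insurance = 308636.07 + 741.80 + 2281.47 + 643.91 = 312303.25
Import duty = 312303.25 × 14.7% = 45908.58
Buyer bears (B): 741.80 + 2281.47 + 643.91 + 1200.03 + 277.40 + 1340.59 = 6485.20
Landed cost (B) = invoice 308636.07 + 6485.20 + duty 45908.58 = 361029.85
Difference = |385728.89 − 361029.85| = 24699.04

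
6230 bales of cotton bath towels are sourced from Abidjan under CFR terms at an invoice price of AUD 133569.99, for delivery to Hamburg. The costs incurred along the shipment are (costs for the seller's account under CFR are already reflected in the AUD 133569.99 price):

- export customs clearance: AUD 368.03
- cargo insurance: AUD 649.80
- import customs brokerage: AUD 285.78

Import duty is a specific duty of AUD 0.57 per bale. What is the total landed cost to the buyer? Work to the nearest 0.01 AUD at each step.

CFR: the seller pays costs through ocean freight to the destination port, but not insurance.
Already in the invoice (seller's account under CFR): export clearance — exclude.
CIF value = CFR price + insurance = 133569.99 + 649.80 = 134219.79
Import duty = 6230 × 0.57 = 3551.10
Buyer bears: insurance 649.80 + brokerage 285.78 + duty 3551.10 = 4486.68
Landed cost = invoice 133569.99 + 4486.68 = 138056.67

Total landed cost: AUD 138056.67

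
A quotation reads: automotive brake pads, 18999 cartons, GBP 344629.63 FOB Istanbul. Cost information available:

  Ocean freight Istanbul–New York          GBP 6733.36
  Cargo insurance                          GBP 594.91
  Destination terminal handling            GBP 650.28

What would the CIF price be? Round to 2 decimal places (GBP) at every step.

Not relevant to the conversion: destination terminal — on the buyer under both terms; not part of either seller's price.
From FOB to CIF, the seller additionally bears: freight, insurance.
CIF price = 344629.63 + 6733.36 + 594.91 = 351957.90

CIF price: GBP 351957.90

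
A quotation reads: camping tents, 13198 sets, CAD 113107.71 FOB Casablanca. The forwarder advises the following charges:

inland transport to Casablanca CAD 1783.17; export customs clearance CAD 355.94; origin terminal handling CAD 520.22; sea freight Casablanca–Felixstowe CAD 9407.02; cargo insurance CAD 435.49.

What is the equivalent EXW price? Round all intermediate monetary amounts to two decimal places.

EXW price: CAD 110448.38

Not relevant to the conversion: insurance, freight — on the buyer under both terms; not part of either seller's price.
From FOB to EXW, the seller no longer bears: inland to port, export clearance, origin terminal.
EXW price = 113107.71 − 1783.17 − 355.94 − 520.22 = 110448.38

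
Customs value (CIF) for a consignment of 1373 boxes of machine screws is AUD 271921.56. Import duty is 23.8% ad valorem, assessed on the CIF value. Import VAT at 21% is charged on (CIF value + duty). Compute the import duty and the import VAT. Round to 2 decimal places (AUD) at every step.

Import duty = 271921.56 × 23.8% = 64717.33
VAT base = CIF + duty = 271921.56 + 64717.33 = 336638.89
Import VAT = 336638.89 × 21% = 70694.17

Import duty: AUD 64717.33; import VAT: AUD 70694.17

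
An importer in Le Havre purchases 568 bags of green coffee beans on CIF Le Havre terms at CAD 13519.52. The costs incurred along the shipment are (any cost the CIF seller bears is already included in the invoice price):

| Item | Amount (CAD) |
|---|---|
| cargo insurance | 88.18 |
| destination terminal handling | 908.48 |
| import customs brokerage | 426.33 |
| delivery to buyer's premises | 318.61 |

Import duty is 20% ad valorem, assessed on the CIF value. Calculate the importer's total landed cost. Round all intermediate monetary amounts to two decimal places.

CIF: the seller pays costs through ocean freight and marine insurance to the destination port.
Already in the invoice (seller's account under CIF): insurance — exclude.
The CIF price already equals the CIF value: 13519.52
Import duty = 13519.52 × 20% = 2703.90
Buyer bears: destination terminal 908.48 + brokerage 426.33 + delivery 318.61 + duty 2703.90 = 4357.32
Landed cost = invoice 13519.52 + 4357.32 = 17876.84

Total landed cost: CAD 17876.84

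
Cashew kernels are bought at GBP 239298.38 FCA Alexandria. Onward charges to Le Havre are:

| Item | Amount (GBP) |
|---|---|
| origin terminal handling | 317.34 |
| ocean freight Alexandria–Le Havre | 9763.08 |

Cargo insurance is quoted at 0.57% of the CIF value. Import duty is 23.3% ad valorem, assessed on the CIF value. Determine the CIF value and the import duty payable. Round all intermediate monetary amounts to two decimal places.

CIF value: GBP 250808.41; import duty: GBP 58438.36

Let C be the CIF value. C = FCA price + pre-shipment costs + freight + 0.57% × C
C − 0.57% × C = 239298.38 + 317.34 + 9763.08
0.9943 × C = 249378.80
C = 249378.80 / 0.9943 = 250808.41
Insurance premium = 0.57% × 250808.41 = 1429.61
Import duty = 250808.41 × 23.3% = 58438.36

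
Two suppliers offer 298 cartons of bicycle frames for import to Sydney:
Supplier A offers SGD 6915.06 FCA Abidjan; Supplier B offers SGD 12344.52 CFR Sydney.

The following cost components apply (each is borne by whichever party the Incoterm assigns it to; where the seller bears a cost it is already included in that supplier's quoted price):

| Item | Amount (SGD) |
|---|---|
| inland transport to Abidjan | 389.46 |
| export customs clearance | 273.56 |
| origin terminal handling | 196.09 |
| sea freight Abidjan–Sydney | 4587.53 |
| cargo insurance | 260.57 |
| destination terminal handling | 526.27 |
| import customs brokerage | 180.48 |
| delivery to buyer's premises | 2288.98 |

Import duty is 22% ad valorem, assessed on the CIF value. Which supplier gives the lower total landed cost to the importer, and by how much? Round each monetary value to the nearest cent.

Supplier A (FCA):
CIF value = FCA price + origin terminal + freight + insurance = 6915.06 + 196.09 + 4587.53 + 260.57 = 11959.25
Import duty = 11959.25 × 22% = 2631.04
Buyer bears (A): 196.09 + 4587.53 + 260.57 + 526.27 + 180.48 + 2288.98 = 8039.92
Landed cost (A) = invoice 6915.06 + 8039.92 + duty 2631.04 = 17586.02
Supplier B (CFR):
CIF value = CFR price + insurance = 12344.52 + 260.57 = 12605.09
Import duty = 12605.09 × 22% = 2773.12
Buyer bears (B): 260.57 + 526.27 + 180.48 + 2288.98 = 3256.30
Landed cost (B) = invoice 12344.52 + 3256.30 + duty 2773.12 = 18373.94
Difference = |17586.02 − 18373.94| = 787.92

Supplier A is cheaper by SGD 787.92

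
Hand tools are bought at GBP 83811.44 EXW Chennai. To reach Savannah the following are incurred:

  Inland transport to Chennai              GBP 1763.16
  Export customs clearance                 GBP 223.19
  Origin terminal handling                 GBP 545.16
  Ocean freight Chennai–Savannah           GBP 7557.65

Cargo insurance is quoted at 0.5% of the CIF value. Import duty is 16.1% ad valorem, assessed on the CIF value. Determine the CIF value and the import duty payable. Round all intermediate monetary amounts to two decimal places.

CIF value: GBP 94372.46; import duty: GBP 15193.97

Let C be the CIF value. C = EXW price + pre-shipment costs + freight + 0.5% × C
C − 0.5% × C = 83811.44 + 1763.16 + 223.19 + 545.16 + 7557.65
0.995 × C = 93900.60
C = 93900.60 / 0.995 = 94372.46
Insurance premium = 0.5% × 94372.46 = 471.86
Import duty = 94372.46 × 16.1% = 15193.97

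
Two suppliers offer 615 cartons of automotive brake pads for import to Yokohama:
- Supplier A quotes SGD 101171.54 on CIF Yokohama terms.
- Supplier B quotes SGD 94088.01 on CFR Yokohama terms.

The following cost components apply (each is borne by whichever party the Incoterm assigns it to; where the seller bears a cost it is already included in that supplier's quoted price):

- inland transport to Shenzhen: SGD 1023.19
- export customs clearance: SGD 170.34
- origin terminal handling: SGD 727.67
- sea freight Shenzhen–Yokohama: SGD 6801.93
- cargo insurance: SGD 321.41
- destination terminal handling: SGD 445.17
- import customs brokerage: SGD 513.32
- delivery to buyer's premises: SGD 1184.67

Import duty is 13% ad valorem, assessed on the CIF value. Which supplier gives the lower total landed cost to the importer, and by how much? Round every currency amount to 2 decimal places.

Supplier B is cheaper by SGD 7641.20

Supplier A (CIF):
The CIF price already equals the CIF value: 101171.54
Import duty = 101171.54 × 13% = 13152.30
Buyer bears (A): 445.17 + 513.32 + 1184.67 = 2143.16
Landed cost (A) = invoice 101171.54 + 2143.16 + duty 13152.30 = 116467.00
Supplier B (CFR):
CIF value = CFR price + insurance = 94088.01 + 321.41 = 94409.42
Import duty = 94409.42 × 13% = 12273.22
Buyer bears (B): 321.41 + 445.17 + 513.32 + 1184.67 = 2464.57
Landed cost (B) = invoice 94088.01 + 2464.57 + duty 12273.22 = 108825.80
Difference = |116467.00 − 108825.80| = 7641.20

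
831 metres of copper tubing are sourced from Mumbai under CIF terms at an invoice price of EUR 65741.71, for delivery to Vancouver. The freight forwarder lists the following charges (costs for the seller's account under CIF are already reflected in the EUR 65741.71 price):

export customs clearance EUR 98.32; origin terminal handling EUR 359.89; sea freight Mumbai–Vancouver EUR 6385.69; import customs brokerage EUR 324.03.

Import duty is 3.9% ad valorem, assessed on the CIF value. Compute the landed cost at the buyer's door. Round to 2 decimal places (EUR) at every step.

CIF: the seller pays costs through ocean freight and marine insurance to the destination port.
Already in the invoice (seller's account under CIF): export clearance, origin terminal, freight — exclude.
The CIF price already equals the CIF value: 65741.71
Import duty = 65741.71 × 3.9% = 2563.93
Buyer bears: brokerage 324.03 + duty 2563.93 = 2887.96
Landed cost = invoice 65741.71 + 2887.96 = 68629.67

Total landed cost: EUR 68629.67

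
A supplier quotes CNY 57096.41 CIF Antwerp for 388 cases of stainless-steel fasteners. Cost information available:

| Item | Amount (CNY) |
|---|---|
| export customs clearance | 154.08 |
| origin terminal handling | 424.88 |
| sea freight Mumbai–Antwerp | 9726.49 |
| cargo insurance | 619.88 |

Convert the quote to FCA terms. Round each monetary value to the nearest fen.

FCA price: CNY 46325.16

Not relevant to the conversion: export clearance — on the seller under both CIF and FCA; already in the CIF price and stays in the FCA price.
From CIF to FCA, the seller no longer bears: origin terminal, freight, insurance.
FCA price = 57096.41 − 424.88 − 9726.49 − 619.88 = 46325.16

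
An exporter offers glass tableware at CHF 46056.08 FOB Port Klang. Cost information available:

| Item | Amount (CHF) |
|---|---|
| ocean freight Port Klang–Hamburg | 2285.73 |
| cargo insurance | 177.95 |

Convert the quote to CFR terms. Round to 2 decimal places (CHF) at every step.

Not relevant to the conversion: insurance — on the buyer under both terms; not part of either seller's price.
From FOB to CFR, the seller additionally bears: freight.
CFR price = 46056.08 + 2285.73 = 48341.81

CFR price: CHF 48341.81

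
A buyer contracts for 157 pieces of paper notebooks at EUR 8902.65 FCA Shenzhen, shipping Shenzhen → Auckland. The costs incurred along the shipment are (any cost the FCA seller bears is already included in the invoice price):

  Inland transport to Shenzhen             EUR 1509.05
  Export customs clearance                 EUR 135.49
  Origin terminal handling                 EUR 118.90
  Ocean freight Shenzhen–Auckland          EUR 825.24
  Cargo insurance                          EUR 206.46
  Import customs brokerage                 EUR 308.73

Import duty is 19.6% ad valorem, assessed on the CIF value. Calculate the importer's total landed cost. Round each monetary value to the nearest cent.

Total landed cost: EUR 12332.42

FCA: the seller delivers export-cleared goods to the carrier; the buyer bears costs from that point.
Already in the invoice (seller's account under FCA): inland to port, export clearance — exclude.
CIF value = FCA price + origin terminal + freight + insurance = 8902.65 + 118.90 + 825.24 + 206.46 = 10053.25
Import duty = 10053.25 × 19.6% = 1970.44
Buyer bears: origin terminal 118.90 + freight 825.24 + insurance 206.46 + brokerage 308.73 + duty 1970.44 = 3429.77
Landed cost = invoice 8902.65 + 3429.77 = 12332.42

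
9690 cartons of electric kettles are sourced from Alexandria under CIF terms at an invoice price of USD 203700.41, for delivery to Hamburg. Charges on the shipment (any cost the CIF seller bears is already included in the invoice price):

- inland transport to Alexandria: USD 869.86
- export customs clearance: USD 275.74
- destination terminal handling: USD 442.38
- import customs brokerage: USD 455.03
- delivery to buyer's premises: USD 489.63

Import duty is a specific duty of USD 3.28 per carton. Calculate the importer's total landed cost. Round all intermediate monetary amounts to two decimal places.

CIF: the seller pays costs through ocean freight and marine insurance to the destination port.
Already in the invoice (seller's account under CIF): inland to port, export clearance — exclude.
The CIF price already equals the CIF value: 203700.41
Import duty = 9690 × 3.28 = 31783.20
Buyer bears: destination terminal 442.38 + brokerage 455.03 + delivery 489.63 + duty 31783.20 = 33170.24
Landed cost = invoice 203700.41 + 33170.24 = 236870.65

Total landed cost: USD 236870.65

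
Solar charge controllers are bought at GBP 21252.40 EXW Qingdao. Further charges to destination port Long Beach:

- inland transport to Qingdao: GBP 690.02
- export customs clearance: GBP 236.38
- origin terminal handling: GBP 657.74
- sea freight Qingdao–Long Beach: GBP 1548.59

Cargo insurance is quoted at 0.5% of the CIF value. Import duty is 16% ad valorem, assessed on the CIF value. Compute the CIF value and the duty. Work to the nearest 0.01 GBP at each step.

Let C be the CIF value. C = EXW price + pre-shipment costs + freight + 0.5% × C
C − 0.5% × C = 21252.40 + 690.02 + 236.38 + 657.74 + 1548.59
0.995 × C = 24385.13
C = 24385.13 / 0.995 = 24507.67
Insurance premium = 0.5% × 24507.67 = 122.54
Import duty = 24507.67 × 16% = 3921.23

CIF value: GBP 24507.67; import duty: GBP 3921.23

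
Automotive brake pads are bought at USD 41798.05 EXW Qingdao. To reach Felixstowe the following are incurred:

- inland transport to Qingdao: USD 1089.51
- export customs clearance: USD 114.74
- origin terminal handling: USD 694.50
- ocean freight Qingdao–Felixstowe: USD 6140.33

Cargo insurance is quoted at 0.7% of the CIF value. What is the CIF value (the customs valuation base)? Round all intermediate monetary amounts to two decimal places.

Let C be the CIF value. C = EXW price + pre-shipment costs + freight + 0.7% × C
C − 0.7% × C = 41798.05 + 1089.51 + 114.74 + 694.50 + 6140.33
0.993 × C = 49837.13
C = 49837.13 / 0.993 = 50188.45
Insurance premium = 0.7% × 50188.45 = 351.32

CIF value: USD 50188.45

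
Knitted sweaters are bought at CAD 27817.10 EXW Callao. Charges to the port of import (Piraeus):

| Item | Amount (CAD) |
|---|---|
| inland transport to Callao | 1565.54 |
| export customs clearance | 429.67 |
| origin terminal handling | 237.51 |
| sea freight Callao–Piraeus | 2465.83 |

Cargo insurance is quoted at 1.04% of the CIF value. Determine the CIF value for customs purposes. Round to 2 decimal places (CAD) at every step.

Let C be the CIF value. C = EXW price + pre-shipment costs + freight + 1.04% × C
C − 1.04% × C = 27817.10 + 1565.54 + 429.67 + 237.51 + 2465.83
0.9896 × C = 32515.65
C = 32515.65 / 0.9896 = 32857.37
Insurance premium = 1.04% × 32857.37 = 341.72

CIF value: CAD 32857.37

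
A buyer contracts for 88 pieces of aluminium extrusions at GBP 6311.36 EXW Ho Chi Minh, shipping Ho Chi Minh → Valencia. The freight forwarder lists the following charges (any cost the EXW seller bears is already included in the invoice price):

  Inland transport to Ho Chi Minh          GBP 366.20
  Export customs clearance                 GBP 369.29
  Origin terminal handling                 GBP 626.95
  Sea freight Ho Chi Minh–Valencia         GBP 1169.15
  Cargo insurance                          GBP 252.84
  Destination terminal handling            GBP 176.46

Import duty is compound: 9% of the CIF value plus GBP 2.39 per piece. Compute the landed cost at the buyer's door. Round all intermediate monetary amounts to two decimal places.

Total landed cost: GBP 10301.19

EXW: the seller makes goods available at their premises; the buyer bears all onward costs.
CIF value = EXW price + inland to port + export clearance + origin terminal + freight + insurance = 6311.36 + 366.20 + 369.29 + 626.95 + 1169.15 + 252.84 = 9095.79
Ad valorem component: 9095.79 × 9% = 818.62
Specific component: 88 × 2.39 = 210.32
Import duty = 818.62 + 210.32 = 1028.94
Buyer bears: inland to port 366.20 + export clearance 369.29 + origin terminal 626.95 + freight 1169.15 + insurance 252.84 + destination terminal 176.46 + duty 1028.94 = 3989.83
Landed cost = invoice 6311.36 + 3989.83 = 10301.19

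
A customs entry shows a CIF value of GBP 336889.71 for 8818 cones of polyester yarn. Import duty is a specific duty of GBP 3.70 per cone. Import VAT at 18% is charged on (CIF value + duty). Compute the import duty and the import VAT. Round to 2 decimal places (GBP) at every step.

Import duty = 8818 × 3.70 = 32626.60
VAT base = CIF + duty = 336889.71 + 32626.60 = 369516.31
Import VAT = 369516.31 × 18% = 66512.94

Import duty: GBP 32626.60; import VAT: GBP 66512.94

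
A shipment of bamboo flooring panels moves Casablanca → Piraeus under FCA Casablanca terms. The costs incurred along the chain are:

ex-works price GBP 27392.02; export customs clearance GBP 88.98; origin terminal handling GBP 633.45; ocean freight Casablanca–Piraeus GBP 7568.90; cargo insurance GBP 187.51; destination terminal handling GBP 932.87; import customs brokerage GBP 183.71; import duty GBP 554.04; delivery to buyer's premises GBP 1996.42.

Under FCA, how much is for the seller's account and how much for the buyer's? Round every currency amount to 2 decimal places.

FCA: the seller delivers export-cleared goods to the carrier; the buyer bears costs from that point.
Seller's account: goods 27392.02 + export clearance 88.98 = 27481.00
Buyer's account: origin terminal 633.45 + freight 7568.90 + insurance 187.51 + destination terminal 932.87 + brokerage 183.71 + duty 554.04 + delivery 1996.42 = 12056.90

Seller: GBP 27481.00; buyer: GBP 12056.90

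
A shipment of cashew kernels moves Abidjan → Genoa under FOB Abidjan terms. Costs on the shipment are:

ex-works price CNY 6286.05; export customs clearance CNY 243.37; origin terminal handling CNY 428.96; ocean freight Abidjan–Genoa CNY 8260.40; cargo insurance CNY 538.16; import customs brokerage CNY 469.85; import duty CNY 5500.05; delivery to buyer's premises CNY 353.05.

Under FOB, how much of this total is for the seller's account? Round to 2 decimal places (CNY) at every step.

Seller's account: CNY 6958.38

FOB: the seller bears costs until goods are on board at the origin port; the buyer bears freight, insurance and all costs thereafter.
Seller's account: goods 6286.05 + export clearance 243.37 + origin terminal 428.96 = 6958.38
Buyer's account: freight 8260.40 + insurance 538.16 + brokerage 469.85 + duty 5500.05 + delivery 353.05 = 15121.51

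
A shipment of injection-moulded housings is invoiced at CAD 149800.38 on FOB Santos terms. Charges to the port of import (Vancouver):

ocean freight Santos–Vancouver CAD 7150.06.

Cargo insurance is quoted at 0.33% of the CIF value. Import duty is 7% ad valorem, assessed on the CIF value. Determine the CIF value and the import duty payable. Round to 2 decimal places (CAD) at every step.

Let C be the CIF value. C = FOB price + freight + 0.33% × C
C − 0.33% × C = 149800.38 + 7150.06
0.9967 × C = 156950.44
C = 156950.44 / 0.9967 = 157470.09
Insurance premium = 0.33% × 157470.09 = 519.65
Import duty = 157470.09 × 7% = 11022.91

CIF value: CAD 157470.09; import duty: CAD 11022.91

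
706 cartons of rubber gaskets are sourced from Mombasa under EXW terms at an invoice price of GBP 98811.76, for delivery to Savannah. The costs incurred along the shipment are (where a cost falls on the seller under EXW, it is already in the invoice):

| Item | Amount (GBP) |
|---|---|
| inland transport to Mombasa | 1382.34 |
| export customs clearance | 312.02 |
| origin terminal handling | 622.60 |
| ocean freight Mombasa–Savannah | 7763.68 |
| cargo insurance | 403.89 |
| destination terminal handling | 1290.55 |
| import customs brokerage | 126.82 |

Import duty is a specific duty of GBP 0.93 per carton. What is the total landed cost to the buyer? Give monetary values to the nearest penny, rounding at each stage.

EXW: the seller makes goods available at their premises; the buyer bears all onward costs.
CIF value = EXW price + inland to port + export clearance + origin terminal + freight + insurance = 98811.76 + 1382.34 + 312.02 + 622.60 + 7763.68 + 403.89 = 109296.29
Import duty = 706 × 0.93 = 656.58
Buyer bears: inland to port 1382.34 + export clearance 312.02 + origin terminal 622.60 + freight 7763.68 + insurance 403.89 + destination terminal 1290.55 + brokerage 126.82 + duty 656.58 = 12558.48
Landed cost = invoice 98811.76 + 12558.48 = 111370.24

Total landed cost: GBP 111370.24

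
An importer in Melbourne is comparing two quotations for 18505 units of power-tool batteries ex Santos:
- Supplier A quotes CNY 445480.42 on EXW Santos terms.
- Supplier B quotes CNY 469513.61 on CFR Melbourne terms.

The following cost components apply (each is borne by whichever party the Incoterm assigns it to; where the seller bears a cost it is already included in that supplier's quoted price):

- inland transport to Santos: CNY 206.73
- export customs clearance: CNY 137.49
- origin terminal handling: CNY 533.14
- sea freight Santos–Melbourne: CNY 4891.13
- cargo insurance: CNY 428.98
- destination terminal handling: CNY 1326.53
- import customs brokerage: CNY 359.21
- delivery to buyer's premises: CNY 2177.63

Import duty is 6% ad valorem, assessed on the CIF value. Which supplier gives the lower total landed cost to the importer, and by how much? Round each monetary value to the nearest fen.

Supplier A is cheaper by CNY 19360.59

Supplier A (EXW):
CIF value = EXW price + inland to port + export clearance + origin terminal + freight + insurance = 445480.42 + 206.73 + 137.49 + 533.14 + 4891.13 + 428.98 = 451677.89
Import duty = 451677.89 × 6% = 27100.67
Buyer bears (A): 206.73 + 137.49 + 533.14 + 4891.13 + 428.98 + 1326.53 + 359.21 + 2177.63 = 10060.84
Landed cost (A) = invoice 445480.42 + 10060.84 + duty 27100.67 = 482641.93
Supplier B (CFR):
CIF value = CFR price + insurance = 469513.61 + 428.98 = 469942.59
Import duty = 469942.59 × 6% = 28196.56
Buyer bears (B): 428.98 + 1326.53 + 359.21 + 2177.63 = 4292.35
Landed cost (B) = invoice 469513.61 + 4292.35 + duty 28196.56 = 502002.52
Difference = |482641.93 − 502002.52| = 19360.59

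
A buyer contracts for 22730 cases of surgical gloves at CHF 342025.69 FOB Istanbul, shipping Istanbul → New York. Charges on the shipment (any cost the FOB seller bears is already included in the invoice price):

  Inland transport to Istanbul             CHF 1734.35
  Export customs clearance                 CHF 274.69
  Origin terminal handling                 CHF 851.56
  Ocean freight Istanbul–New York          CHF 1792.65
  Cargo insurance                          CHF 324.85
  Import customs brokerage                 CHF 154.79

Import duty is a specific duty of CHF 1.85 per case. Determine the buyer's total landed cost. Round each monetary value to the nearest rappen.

FOB: the seller bears costs until goods are on board at the origin port; the buyer bears freight, insurance and all costs thereafter.
Already in the invoice (seller's account under FOB): inland to port, export clearance, origin terminal — exclude.
CIF value = FOB price + freight + insurance = 342025.69 + 1792.65 + 324.85 = 344143.19
Import duty = 22730 × 1.85 = 42050.50
Buyer bears: freight 1792.65 + insurance 324.85 + brokerage 154.79 + duty 42050.50 = 44322.79
Landed cost = invoice 342025.69 + 44322.79 = 386348.48

Total landed cost: CHF 386348.48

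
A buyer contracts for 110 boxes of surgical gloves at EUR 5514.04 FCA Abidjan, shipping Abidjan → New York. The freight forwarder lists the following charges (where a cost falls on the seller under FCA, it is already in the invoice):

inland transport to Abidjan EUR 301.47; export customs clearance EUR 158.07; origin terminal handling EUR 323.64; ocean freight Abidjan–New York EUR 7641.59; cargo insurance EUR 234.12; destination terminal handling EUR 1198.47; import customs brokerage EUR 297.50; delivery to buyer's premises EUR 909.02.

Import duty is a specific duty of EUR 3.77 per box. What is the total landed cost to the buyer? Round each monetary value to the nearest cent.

Total landed cost: EUR 16533.08

FCA: the seller delivers export-cleared goods to the carrier; the buyer bears costs from that point.
Already in the invoice (seller's account under FCA): inland to port, export clearance — exclude.
CIF value = FCA price + origin terminal + freight + insurance = 5514.04 + 323.64 + 7641.59 + 234.12 = 13713.39
Import duty = 110 × 3.77 = 414.70
Buyer bears: origin terminal 323.64 + freight 7641.59 + insurance 234.12 + destination terminal 1198.47 + brokerage 297.50 + delivery 909.02 + duty 414.70 = 11019.04
Landed cost = invoice 5514.04 + 11019.04 = 16533.08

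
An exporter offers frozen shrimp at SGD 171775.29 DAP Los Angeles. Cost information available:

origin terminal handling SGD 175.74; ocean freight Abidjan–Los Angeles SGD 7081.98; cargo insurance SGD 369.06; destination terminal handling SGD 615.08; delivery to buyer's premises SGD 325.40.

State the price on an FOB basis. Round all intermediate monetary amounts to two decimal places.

FOB price: SGD 163383.77

Not relevant to the conversion: origin terminal — on the seller under both DAP and FOB; already in the DAP price and stays in the FOB price.
From DAP to FOB, the seller no longer bears: freight, insurance, destination terminal, delivery.
FOB price = 171775.29 − 7081.98 − 369.06 − 615.08 − 325.40 = 163383.77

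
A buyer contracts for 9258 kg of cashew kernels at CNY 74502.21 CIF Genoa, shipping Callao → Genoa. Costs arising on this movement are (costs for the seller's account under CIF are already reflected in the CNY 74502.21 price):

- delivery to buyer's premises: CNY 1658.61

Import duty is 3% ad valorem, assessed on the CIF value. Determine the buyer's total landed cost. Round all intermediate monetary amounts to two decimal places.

Total landed cost: CNY 78395.89

CIF: the seller pays costs through ocean freight and marine insurance to the destination port.
The CIF price already equals the CIF value: 74502.21
Import duty = 74502.21 × 3% = 2235.07
Buyer bears: delivery 1658.61 + duty 2235.07 = 3893.68
Landed cost = invoice 74502.21 + 3893.68 = 78395.89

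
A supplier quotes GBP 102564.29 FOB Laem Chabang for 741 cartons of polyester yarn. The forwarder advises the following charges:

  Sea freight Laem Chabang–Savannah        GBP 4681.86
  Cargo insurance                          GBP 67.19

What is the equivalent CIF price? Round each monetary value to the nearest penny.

CIF price: GBP 107313.34

From FOB to CIF, the seller additionally bears: freight, insurance.
CIF price = 102564.29 + 4681.86 + 67.19 = 107313.34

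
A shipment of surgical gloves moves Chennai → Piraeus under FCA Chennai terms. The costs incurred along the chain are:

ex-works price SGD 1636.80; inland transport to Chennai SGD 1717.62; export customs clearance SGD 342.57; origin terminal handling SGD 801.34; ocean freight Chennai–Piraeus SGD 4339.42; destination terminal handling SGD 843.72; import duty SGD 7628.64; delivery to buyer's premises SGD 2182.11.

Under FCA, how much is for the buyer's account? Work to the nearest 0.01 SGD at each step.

FCA: the seller delivers export-cleared goods to the carrier; the buyer bears costs from that point.
Seller's account: goods 1636.80 + inland to port 1717.62 + export clearance 342.57 = 3696.99
Buyer's account: origin terminal 801.34 + freight 4339.42 + destination terminal 843.72 + duty 7628.64 + delivery 2182.11 = 15795.23

Buyer's account: SGD 15795.23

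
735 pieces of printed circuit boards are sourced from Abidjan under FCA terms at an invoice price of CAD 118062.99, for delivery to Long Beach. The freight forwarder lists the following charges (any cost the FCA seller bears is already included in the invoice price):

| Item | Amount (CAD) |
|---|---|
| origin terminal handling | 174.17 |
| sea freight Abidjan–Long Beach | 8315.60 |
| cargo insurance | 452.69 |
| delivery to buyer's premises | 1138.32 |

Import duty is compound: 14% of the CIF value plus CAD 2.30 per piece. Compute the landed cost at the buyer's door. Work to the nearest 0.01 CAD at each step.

FCA: the seller delivers export-cleared goods to the carrier; the buyer bears costs from that point.
CIF value = FCA price + origin terminal + freight + insurance = 118062.99 + 174.17 + 8315.60 + 452.69 = 127005.45
Ad valorem component: 127005.45 × 14% = 17780.76
Specific component: 735 × 2.30 = 1690.50
Import duty = 17780.76 + 1690.50 = 19471.26
Buyer bears: origin terminal 174.17 + freight 8315.60 + insurance 452.69 + delivery 1138.32 + duty 19471.26 = 29552.04
Landed cost = invoice 118062.99 + 29552.04 = 147615.03

Total landed cost: CAD 147615.03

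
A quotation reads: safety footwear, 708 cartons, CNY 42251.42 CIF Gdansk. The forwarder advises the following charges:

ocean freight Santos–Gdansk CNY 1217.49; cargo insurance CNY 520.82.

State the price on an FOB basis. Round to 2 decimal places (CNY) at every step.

From CIF to FOB, the seller no longer bears: freight, insurance.
FOB price = 42251.42 − 1217.49 − 520.82 = 40513.11

FOB price: CNY 40513.11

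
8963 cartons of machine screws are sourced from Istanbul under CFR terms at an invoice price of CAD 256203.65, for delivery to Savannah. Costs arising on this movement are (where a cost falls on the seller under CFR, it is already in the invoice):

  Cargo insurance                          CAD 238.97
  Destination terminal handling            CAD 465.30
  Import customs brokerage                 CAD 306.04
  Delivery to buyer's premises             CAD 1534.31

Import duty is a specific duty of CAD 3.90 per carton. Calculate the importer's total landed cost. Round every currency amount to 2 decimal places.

Total landed cost: CAD 293703.97

CFR: the seller pays costs through ocean freight to the destination port, but not insurance.
CIF value = CFR price + insurance = 256203.65 + 238.97 = 256442.62
Import duty = 8963 × 3.90 = 34955.70
Buyer bears: insurance 238.97 + destination terminal 465.30 + brokerage 306.04 + delivery 1534.31 + duty 34955.70 = 37500.32
Landed cost = invoice 256203.65 + 37500.32 = 293703.97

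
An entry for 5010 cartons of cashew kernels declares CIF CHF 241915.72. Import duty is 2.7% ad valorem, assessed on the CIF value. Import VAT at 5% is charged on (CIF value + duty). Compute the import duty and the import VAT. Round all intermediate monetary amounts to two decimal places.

Import duty = 241915.72 × 2.7% = 6531.72
VAT base = CIF + duty = 241915.72 + 6531.72 = 248447.44
Import VAT = 248447.44 × 5% = 12422.37

Import duty: CHF 6531.72; import VAT: CHF 12422.37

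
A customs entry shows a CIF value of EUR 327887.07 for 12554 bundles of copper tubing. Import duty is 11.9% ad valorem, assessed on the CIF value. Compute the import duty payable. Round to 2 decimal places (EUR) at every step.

Import duty = 327887.07 × 11.9% = 39018.56

Import duty: EUR 39018.56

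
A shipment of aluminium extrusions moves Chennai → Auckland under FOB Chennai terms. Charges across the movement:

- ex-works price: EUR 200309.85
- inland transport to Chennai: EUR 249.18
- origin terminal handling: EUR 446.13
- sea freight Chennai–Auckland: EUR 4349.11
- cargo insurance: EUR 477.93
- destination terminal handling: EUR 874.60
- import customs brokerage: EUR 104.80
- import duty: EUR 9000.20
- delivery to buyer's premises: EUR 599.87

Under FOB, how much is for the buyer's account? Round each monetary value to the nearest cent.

FOB: the seller bears costs until goods are on board at the origin port; the buyer bears freight, insurance and all costs thereafter.
Seller's account: goods 200309.85 + inland to port 249.18 + origin terminal 446.13 = 201005.16
Buyer's account: freight 4349.11 + insurance 477.93 + destination terminal 874.60 + brokerage 104.80 + duty 9000.20 + delivery 599.87 = 15406.51

Buyer's account: EUR 15406.51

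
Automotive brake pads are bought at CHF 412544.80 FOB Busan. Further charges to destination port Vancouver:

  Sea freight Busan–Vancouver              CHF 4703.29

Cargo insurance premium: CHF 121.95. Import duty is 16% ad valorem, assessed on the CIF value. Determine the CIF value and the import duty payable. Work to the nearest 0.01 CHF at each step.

CIF value: CHF 417370.04; import duty: CHF 66779.21

CIF = FOB price + freight + insurance
CIF = 412544.80 + 4703.29 + 121.95 = 417370.04
Import duty = 417370.04 × 16% = 66779.21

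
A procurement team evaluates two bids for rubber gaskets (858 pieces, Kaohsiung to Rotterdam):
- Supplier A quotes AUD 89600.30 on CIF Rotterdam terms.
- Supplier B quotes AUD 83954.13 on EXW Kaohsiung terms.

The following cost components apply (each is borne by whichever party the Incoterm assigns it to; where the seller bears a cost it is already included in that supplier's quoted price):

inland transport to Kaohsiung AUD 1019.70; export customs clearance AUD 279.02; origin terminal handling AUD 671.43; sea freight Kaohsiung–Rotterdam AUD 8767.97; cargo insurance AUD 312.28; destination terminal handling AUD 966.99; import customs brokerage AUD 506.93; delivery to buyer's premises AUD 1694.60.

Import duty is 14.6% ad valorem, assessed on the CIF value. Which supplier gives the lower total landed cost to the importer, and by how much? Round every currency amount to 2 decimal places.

Supplier A is cheaper by AUD 6193.25

Supplier A (CIF):
The CIF price already equals the CIF value: 89600.30
Import duty = 89600.30 × 14.6% = 13081.64
Buyer bears (A): 966.99 + 506.93 + 1694.60 = 3168.52
Landed cost (A) = invoice 89600.30 + 3168.52 + duty 13081.64 = 105850.46
Supplier B (EXW):
CIF value = EXW price + inland to port + export clearance + origin terminal + freight + insurance = 83954.13 + 1019.70 + 279.02 + 671.43 + 8767.97 + 312.28 = 95004.53
Import duty = 95004.53 × 14.6% = 13870.66
Buyer bears (B): 1019.70 + 279.02 + 671.43 + 8767.97 + 312.28 + 966.99 + 506.93 + 1694.60 = 14218.92
Landed cost (B) = invoice 83954.13 + 14218.92 + duty 13870.66 = 112043.71
Difference = |105850.46 − 112043.71| = 6193.25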